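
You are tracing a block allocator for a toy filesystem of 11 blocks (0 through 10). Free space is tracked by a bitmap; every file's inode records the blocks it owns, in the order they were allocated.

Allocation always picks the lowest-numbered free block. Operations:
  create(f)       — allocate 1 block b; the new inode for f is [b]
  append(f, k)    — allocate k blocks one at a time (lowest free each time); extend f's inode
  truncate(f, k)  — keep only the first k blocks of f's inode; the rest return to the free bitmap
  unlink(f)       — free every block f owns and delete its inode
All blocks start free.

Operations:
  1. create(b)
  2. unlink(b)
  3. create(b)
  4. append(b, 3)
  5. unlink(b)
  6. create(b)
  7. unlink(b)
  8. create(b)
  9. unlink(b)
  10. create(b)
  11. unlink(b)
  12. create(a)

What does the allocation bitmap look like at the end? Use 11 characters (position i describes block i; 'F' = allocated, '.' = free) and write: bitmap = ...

bitmap = F..........

after create(b) → b:[0]  free=[F..........]
after unlink(b) →   free=[...........]
after create(b) → b:[0]  free=[F..........]
after append(b, 3) → b:[0, 1, 2, 3]  free=[FFFF.......]
after unlink(b) →   free=[...........]
after create(b) → b:[0]  free=[F..........]
after unlink(b) →   free=[...........]
after create(b) → b:[0]  free=[F..........]
after unlink(b) →   free=[...........]
after create(b) → b:[0]  free=[F..........]
after unlink(b) →   free=[...........]
after create(a) → a:[0]  free=[F..........]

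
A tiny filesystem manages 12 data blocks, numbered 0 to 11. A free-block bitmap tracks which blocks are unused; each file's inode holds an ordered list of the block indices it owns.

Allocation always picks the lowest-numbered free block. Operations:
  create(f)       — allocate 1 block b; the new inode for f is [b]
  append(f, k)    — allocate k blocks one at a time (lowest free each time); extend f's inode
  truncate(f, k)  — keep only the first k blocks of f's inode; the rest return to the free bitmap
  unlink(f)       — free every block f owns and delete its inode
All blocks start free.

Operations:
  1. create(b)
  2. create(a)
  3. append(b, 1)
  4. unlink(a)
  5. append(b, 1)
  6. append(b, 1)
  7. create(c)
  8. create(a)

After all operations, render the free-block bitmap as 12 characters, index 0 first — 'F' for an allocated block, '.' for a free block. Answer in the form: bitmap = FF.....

  1. create(b)  ⇒  F...........  {b→[0]}
  2. create(a)  ⇒  FF..........  {a→[1]; b→[0]}
  3. append(b, 1)  ⇒  FFF.........  {a→[1]; b→[0, 2]}
  4. unlink(a)  ⇒  F.F.........  {b→[0, 2]}
  5. append(b, 1)  ⇒  FFF.........  {b→[0, 2, 1]}
  6. append(b, 1)  ⇒  FFFF........  {b→[0, 2, 1, 3]}
  7. create(c)  ⇒  FFFFF.......  {b→[0, 2, 1, 3]; c→[4]}
  8. create(a)  ⇒  FFFFFF......  {a→[5]; b→[0, 2, 1, 3]; c→[4]}

bitmap = FFFFFF......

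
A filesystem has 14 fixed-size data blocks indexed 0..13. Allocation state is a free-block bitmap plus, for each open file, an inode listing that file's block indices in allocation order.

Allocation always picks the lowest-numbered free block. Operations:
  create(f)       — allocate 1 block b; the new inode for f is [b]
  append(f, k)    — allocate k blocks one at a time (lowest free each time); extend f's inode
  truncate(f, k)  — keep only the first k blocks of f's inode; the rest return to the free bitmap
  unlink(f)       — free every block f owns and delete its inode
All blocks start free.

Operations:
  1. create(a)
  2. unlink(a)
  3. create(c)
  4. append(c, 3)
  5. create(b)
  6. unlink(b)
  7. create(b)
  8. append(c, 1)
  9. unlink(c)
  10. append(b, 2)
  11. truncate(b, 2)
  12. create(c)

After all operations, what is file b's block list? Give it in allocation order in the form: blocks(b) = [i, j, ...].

blocks(b) = [4, 0]

[1] create(a) — a=0 (map F.............)
[2] unlink(a) —  (map ..............)
[3] create(c) — c=0 (map F.............)
[4] append(c, 3) — c=0,1,2,3 (map FFFF..........)
[5] create(b) — b=4 c=0,1,2,3 (map FFFFF.........)
[6] unlink(b) — c=0,1,2,3 (map FFFF..........)
[7] create(b) — b=4 c=0,1,2,3 (map FFFFF.........)
[8] append(c, 1) — b=4 c=0,1,2,3,5 (map FFFFFF........)
[9] unlink(c) — b=4 (map ....F.........)
[10] append(b, 2) — b=4,0,1 (map FF..F.........)
[11] truncate(b, 2) — b=4,0 (map F...F.........)
[12] create(c) — b=4,0 c=1 (map FF..F.........)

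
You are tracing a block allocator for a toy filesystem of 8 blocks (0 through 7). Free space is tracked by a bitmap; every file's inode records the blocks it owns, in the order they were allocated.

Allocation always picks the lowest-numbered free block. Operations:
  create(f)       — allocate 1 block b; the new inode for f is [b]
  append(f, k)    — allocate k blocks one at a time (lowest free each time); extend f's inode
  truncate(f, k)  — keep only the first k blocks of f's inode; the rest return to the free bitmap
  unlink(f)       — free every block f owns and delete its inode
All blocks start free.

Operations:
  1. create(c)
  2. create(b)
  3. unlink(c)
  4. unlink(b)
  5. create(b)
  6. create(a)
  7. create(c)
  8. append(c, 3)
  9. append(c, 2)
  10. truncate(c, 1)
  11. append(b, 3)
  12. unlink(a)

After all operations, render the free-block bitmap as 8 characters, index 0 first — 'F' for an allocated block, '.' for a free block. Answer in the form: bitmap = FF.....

create(c): bitmap=F....... | c=[0]
create(b): bitmap=FF...... | b=[1] c=[0]
unlink(c): bitmap=.F...... | b=[1]
unlink(b): bitmap=........ | 
create(b): bitmap=F....... | b=[0]
create(a): bitmap=FF...... | a=[1] b=[0]
create(c): bitmap=FFF..... | a=[1] b=[0] c=[2]
append(c, 3): bitmap=FFFFFF.. | a=[1] b=[0] c=[2, 3, 4, 5]
append(c, 2): bitmap=FFFFFFFF | a=[1] b=[0] c=[2, 3, 4, 5, 6, 7]
truncate(c, 1): bitmap=FFF..... | a=[1] b=[0] c=[2]
append(b, 3): bitmap=FFFFFF.. | a=[1] b=[0, 3, 4, 5] c=[2]
unlink(a): bitmap=F.FFFF.. | b=[0, 3, 4, 5] c=[2]

bitmap = F.FFFF..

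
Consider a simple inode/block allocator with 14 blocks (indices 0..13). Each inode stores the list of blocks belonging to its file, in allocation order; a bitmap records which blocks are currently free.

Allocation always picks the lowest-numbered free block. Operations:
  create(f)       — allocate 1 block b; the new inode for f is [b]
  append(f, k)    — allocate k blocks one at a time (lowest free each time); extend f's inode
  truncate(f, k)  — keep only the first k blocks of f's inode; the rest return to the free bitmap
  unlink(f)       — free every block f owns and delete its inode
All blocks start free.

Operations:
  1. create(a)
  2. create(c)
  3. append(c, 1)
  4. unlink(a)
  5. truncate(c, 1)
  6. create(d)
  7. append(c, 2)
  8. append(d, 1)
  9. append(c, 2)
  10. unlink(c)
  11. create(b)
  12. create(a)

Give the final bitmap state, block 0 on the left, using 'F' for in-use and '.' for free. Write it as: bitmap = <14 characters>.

[1] create(a) — a=0 (map F.............)
[2] create(c) — a=0 c=1 (map FF............)
[3] append(c, 1) — a=0 c=1,2 (map FFF...........)
[4] unlink(a) — c=1,2 (map .FF...........)
[5] truncate(c, 1) — c=1 (map .F............)
[6] create(d) — c=1 d=0 (map FF............)
[7] append(c, 2) — c=1,2,3 d=0 (map FFFF..........)
[8] append(d, 1) — c=1,2,3 d=0,4 (map FFFFF.........)
[9] append(c, 2) — c=1,2,3,5,6 d=0,4 (map FFFFFFF.......)
[10] unlink(c) — d=0,4 (map F...F.........)
[11] create(b) — b=1 d=0,4 (map FF..F.........)
[12] create(a) — a=2 b=1 d=0,4 (map FFF.F.........)

bitmap = FFF.F.........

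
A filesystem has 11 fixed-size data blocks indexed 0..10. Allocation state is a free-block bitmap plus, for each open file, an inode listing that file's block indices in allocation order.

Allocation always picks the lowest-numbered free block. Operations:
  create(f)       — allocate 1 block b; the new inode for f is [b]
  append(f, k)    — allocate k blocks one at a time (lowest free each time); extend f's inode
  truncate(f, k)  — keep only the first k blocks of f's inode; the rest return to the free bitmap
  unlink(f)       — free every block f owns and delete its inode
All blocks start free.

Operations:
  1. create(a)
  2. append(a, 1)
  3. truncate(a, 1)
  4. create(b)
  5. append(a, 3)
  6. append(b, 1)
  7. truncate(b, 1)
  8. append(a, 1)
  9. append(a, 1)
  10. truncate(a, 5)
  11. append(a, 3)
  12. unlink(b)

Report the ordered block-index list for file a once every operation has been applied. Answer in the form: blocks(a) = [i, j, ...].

after create(a) → a:[0]  free=[F..........]
after append(a, 1) → a:[0, 1]  free=[FF.........]
after truncate(a, 1) → a:[0]  free=[F..........]
after create(b) → a:[0], b:[1]  free=[FF.........]
after append(a, 3) → a:[0, 2, 3, 4], b:[1]  free=[FFFFF......]
after append(b, 1) → a:[0, 2, 3, 4], b:[1, 5]  free=[FFFFFF.....]
after truncate(b, 1) → a:[0, 2, 3, 4], b:[1]  free=[FFFFF......]
after append(a, 1) → a:[0, 2, 3, 4, 5], b:[1]  free=[FFFFFF.....]
after append(a, 1) → a:[0, 2, 3, 4, 5, 6], b:[1]  free=[FFFFFFF....]
after truncate(a, 5) → a:[0, 2, 3, 4, 5], b:[1]  free=[FFFFFF.....]
after append(a, 3) → a:[0, 2, 3, 4, 5, 6, 7, 8], b:[1]  free=[FFFFFFFFF..]
after unlink(b) → a:[0, 2, 3, 4, 5, 6, 7, 8]  free=[F.FFFFFFF..]

blocks(a) = [0, 2, 3, 4, 5, 6, 7, 8]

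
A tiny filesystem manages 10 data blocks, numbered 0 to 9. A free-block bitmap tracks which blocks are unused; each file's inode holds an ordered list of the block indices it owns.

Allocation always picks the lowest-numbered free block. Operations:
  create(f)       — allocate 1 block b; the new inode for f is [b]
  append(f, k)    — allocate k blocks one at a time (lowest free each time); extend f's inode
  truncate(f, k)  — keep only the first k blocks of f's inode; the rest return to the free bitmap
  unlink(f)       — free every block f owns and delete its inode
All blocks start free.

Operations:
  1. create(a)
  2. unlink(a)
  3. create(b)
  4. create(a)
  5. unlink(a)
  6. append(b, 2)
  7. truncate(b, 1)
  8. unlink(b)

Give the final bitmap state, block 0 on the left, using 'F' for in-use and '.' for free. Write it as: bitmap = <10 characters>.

bitmap = ..........

  1. create(a)  ⇒  F.........  {a→[0]}
  2. unlink(a)  ⇒  ..........  {}
  3. create(b)  ⇒  F.........  {b→[0]}
  4. create(a)  ⇒  FF........  {a→[1]; b→[0]}
  5. unlink(a)  ⇒  F.........  {b→[0]}
  6. append(b, 2)  ⇒  FFF.......  {b→[0, 1, 2]}
  7. truncate(b, 1)  ⇒  F.........  {b→[0]}
  8. unlink(b)  ⇒  ..........  {}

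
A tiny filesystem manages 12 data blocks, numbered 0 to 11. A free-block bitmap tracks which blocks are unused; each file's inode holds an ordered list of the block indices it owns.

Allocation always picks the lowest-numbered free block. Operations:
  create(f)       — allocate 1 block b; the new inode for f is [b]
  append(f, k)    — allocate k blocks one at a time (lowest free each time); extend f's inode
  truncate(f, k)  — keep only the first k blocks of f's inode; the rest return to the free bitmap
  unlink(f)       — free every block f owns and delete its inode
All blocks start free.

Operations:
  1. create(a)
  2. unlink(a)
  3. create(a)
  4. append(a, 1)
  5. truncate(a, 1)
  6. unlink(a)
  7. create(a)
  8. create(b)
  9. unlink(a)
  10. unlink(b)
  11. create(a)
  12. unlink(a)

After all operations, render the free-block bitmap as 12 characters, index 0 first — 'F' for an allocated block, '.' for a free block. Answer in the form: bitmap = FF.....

  1. create(a)  ⇒  F...........  {a→[0]}
  2. unlink(a)  ⇒  ............  {}
  3. create(a)  ⇒  F...........  {a→[0]}
  4. append(a, 1)  ⇒  FF..........  {a→[0, 1]}
  5. truncate(a, 1)  ⇒  F...........  {a→[0]}
  6. unlink(a)  ⇒  ............  {}
  7. create(a)  ⇒  F...........  {a→[0]}
  8. create(b)  ⇒  FF..........  {a→[0]; b→[1]}
  9. unlink(a)  ⇒  .F..........  {b→[1]}
  10. unlink(b)  ⇒  ............  {}
  11. create(a)  ⇒  F...........  {a→[0]}
  12. unlink(a)  ⇒  ............  {}

bitmap = ............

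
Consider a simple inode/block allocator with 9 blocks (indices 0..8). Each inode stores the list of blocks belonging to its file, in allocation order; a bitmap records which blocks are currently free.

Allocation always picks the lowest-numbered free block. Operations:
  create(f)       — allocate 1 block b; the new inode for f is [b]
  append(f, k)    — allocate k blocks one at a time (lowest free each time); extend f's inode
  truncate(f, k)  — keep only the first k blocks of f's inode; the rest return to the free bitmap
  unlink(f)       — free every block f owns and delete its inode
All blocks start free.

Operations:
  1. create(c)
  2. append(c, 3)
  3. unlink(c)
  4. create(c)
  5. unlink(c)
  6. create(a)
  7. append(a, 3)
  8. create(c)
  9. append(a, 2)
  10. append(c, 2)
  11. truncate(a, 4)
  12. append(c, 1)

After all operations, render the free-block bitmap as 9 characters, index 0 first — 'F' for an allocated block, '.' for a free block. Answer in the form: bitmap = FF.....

bitmap = FFFFFF.FF

create(c): bitmap=F........ | c=[0]
append(c, 3): bitmap=FFFF..... | c=[0, 1, 2, 3]
unlink(c): bitmap=......... | 
create(c): bitmap=F........ | c=[0]
unlink(c): bitmap=......... | 
create(a): bitmap=F........ | a=[0]
append(a, 3): bitmap=FFFF..... | a=[0, 1, 2, 3]
create(c): bitmap=FFFFF.... | a=[0, 1, 2, 3] c=[4]
append(a, 2): bitmap=FFFFFFF.. | a=[0, 1, 2, 3, 5, 6] c=[4]
append(c, 2): bitmap=FFFFFFFFF | a=[0, 1, 2, 3, 5, 6] c=[4, 7, 8]
truncate(a, 4): bitmap=FFFFF..FF | a=[0, 1, 2, 3] c=[4, 7, 8]
append(c, 1): bitmap=FFFFFF.FF | a=[0, 1, 2, 3] c=[4, 7, 8, 5]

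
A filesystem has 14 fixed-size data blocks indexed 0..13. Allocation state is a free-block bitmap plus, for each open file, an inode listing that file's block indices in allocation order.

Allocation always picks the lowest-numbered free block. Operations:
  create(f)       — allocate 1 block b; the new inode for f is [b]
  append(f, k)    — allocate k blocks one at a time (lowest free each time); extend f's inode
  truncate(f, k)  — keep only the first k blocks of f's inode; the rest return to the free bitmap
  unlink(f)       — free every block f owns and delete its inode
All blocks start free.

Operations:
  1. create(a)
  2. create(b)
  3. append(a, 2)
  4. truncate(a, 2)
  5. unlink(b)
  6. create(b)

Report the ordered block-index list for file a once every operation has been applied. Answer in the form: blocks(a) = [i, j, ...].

  1. create(a)  ⇒  F.............  {a→[0]}
  2. create(b)  ⇒  FF............  {a→[0]; b→[1]}
  3. append(a, 2)  ⇒  FFFF..........  {a→[0, 2, 3]; b→[1]}
  4. truncate(a, 2)  ⇒  FFF...........  {a→[0, 2]; b→[1]}
  5. unlink(b)  ⇒  F.F...........  {a→[0, 2]}
  6. create(b)  ⇒  FFF...........  {a→[0, 2]; b→[1]}

blocks(a) = [0, 2]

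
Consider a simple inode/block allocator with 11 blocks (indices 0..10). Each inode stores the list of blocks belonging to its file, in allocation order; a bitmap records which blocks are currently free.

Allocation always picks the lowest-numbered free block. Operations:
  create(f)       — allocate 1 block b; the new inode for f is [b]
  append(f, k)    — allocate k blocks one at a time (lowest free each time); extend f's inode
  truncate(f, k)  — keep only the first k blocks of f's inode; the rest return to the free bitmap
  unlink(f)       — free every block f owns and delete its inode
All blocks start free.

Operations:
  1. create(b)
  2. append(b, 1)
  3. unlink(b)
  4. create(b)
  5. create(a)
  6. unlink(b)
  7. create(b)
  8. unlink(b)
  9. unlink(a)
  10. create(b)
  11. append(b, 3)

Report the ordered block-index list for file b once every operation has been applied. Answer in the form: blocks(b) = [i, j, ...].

create(b): bitmap=F.......... | b=[0]
append(b, 1): bitmap=FF......... | b=[0, 1]
unlink(b): bitmap=........... | 
create(b): bitmap=F.......... | b=[0]
create(a): bitmap=FF......... | a=[1] b=[0]
unlink(b): bitmap=.F......... | a=[1]
create(b): bitmap=FF......... | a=[1] b=[0]
unlink(b): bitmap=.F......... | a=[1]
unlink(a): bitmap=........... | 
create(b): bitmap=F.......... | b=[0]
append(b, 3): bitmap=FFFF....... | b=[0, 1, 2, 3]

blocks(b) = [0, 1, 2, 3]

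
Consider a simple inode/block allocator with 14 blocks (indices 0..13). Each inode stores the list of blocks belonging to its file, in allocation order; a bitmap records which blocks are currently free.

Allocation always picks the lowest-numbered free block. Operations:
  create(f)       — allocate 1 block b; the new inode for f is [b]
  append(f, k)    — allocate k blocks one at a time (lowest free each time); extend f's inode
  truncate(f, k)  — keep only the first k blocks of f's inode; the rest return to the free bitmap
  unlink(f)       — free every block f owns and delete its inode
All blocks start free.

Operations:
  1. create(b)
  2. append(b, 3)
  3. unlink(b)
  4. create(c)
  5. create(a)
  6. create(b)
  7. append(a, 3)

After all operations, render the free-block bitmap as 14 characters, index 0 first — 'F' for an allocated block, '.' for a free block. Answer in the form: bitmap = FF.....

after create(b) → b:[0]  free=[F.............]
after append(b, 3) → b:[0, 1, 2, 3]  free=[FFFF..........]
after unlink(b) →   free=[..............]
after create(c) → c:[0]  free=[F.............]
after create(a) → a:[1], c:[0]  free=[FF............]
after create(b) → a:[1], b:[2], c:[0]  free=[FFF...........]
after append(a, 3) → a:[1, 3, 4, 5], b:[2], c:[0]  free=[FFFFFF........]

bitmap = FFFFFF........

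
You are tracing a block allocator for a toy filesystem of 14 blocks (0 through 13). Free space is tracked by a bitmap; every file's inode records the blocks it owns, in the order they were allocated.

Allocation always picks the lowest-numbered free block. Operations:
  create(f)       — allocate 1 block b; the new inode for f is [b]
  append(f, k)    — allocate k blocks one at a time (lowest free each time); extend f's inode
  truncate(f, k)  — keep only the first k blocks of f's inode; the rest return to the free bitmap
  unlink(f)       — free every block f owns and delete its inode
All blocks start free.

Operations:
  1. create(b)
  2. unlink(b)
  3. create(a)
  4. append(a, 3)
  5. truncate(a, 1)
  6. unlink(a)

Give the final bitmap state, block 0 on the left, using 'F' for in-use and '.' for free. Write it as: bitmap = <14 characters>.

  1. create(b)  ⇒  F.............  {b→[0]}
  2. unlink(b)  ⇒  ..............  {}
  3. create(a)  ⇒  F.............  {a→[0]}
  4. append(a, 3)  ⇒  FFFF..........  {a→[0, 1, 2, 3]}
  5. truncate(a, 1)  ⇒  F.............  {a→[0]}
  6. unlink(a)  ⇒  ..............  {}

bitmap = ..............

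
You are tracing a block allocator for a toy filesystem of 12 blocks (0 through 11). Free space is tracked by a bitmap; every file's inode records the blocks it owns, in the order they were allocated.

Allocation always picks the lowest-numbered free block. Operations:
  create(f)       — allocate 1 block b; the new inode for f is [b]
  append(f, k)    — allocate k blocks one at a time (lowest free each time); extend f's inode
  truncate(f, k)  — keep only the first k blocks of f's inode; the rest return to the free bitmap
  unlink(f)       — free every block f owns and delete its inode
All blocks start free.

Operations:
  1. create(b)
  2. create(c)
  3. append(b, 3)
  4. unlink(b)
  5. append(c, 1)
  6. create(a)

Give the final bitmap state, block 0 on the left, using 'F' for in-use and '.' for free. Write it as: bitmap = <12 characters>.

bitmap = FFF.........

create(b): bitmap=F........... | b=[0]
create(c): bitmap=FF.......... | b=[0] c=[1]
append(b, 3): bitmap=FFFFF....... | b=[0, 2, 3, 4] c=[1]
unlink(b): bitmap=.F.......... | c=[1]
append(c, 1): bitmap=FF.......... | c=[1, 0]
create(a): bitmap=FFF......... | a=[2] c=[1, 0]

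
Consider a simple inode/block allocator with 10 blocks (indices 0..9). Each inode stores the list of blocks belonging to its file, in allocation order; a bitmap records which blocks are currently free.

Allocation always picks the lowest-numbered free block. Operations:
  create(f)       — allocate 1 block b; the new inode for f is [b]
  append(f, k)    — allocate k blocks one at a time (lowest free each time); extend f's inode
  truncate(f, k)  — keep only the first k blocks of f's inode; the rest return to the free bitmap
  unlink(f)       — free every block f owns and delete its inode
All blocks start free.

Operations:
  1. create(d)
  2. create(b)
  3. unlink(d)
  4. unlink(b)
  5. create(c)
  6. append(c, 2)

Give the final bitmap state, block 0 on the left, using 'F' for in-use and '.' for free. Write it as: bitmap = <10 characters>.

bitmap = FFF.......

[1] create(d) — d=0 (map F.........)
[2] create(b) — b=1 d=0 (map FF........)
[3] unlink(d) — b=1 (map .F........)
[4] unlink(b) —  (map ..........)
[5] create(c) — c=0 (map F.........)
[6] append(c, 2) — c=0,1,2 (map FFF.......)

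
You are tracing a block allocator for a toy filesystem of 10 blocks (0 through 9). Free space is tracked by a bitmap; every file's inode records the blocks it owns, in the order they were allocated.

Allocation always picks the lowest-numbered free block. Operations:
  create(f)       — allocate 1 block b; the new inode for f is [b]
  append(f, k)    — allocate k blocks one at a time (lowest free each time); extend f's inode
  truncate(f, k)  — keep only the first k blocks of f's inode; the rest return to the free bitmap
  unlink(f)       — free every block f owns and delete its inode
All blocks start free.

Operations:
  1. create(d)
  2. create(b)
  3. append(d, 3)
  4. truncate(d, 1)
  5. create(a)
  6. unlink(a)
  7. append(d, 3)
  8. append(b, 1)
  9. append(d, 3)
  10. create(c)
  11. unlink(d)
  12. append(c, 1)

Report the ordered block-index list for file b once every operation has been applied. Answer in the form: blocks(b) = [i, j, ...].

after create(d) → d:[0]  free=[F.........]
after create(b) → b:[1], d:[0]  free=[FF........]
after append(d, 3) → b:[1], d:[0, 2, 3, 4]  free=[FFFFF.....]
after truncate(d, 1) → b:[1], d:[0]  free=[FF........]
after create(a) → a:[2], b:[1], d:[0]  free=[FFF.......]
after unlink(a) → b:[1], d:[0]  free=[FF........]
after append(d, 3) → b:[1], d:[0, 2, 3, 4]  free=[FFFFF.....]
after append(b, 1) → b:[1, 5], d:[0, 2, 3, 4]  free=[FFFFFF....]
after append(d, 3) → b:[1, 5], d:[0, 2, 3, 4, 6, 7, 8]  free=[FFFFFFFFF.]
after create(c) → b:[1, 5], c:[9], d:[0, 2, 3, 4, 6, 7, 8]  free=[FFFFFFFFFF]
after unlink(d) → b:[1, 5], c:[9]  free=[.F...F...F]
after append(c, 1) → b:[1, 5], c:[9, 0]  free=[FF...F...F]

blocks(b) = [1, 5]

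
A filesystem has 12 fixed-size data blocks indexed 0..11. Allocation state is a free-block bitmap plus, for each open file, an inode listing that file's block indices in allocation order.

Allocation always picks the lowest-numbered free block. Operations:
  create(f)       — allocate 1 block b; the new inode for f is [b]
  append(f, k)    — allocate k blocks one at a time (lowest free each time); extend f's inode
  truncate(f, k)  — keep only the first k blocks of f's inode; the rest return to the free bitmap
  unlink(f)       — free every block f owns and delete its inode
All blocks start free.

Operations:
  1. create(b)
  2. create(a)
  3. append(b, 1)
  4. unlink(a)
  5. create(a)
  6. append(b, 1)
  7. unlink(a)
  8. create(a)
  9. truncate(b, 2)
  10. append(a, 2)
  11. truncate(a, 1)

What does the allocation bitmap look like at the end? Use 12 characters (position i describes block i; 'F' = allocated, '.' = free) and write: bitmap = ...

bitmap = FFF.........

[1] create(b) — b=0 (map F...........)
[2] create(a) — a=1 b=0 (map FF..........)
[3] append(b, 1) — a=1 b=0,2 (map FFF.........)
[4] unlink(a) — b=0,2 (map F.F.........)
[5] create(a) — a=1 b=0,2 (map FFF.........)
[6] append(b, 1) — a=1 b=0,2,3 (map FFFF........)
[7] unlink(a) — b=0,2,3 (map F.FF........)
[8] create(a) — a=1 b=0,2,3 (map FFFF........)
[9] truncate(b, 2) — a=1 b=0,2 (map FFF.........)
[10] append(a, 2) — a=1,3,4 b=0,2 (map FFFFF.......)
[11] truncate(a, 1) — a=1 b=0,2 (map FFF.........)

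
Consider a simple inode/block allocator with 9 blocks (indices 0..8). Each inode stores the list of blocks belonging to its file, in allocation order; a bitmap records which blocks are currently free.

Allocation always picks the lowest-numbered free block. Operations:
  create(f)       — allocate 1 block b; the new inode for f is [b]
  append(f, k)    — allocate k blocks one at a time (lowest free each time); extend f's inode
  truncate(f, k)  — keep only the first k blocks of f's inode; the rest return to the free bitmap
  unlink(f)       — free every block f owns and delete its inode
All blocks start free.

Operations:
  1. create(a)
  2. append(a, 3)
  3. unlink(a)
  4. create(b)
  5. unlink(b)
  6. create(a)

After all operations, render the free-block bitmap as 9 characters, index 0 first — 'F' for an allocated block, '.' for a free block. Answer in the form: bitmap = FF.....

create(a): bitmap=F........ | a=[0]
append(a, 3): bitmap=FFFF..... | a=[0, 1, 2, 3]
unlink(a): bitmap=......... | 
create(b): bitmap=F........ | b=[0]
unlink(b): bitmap=......... | 
create(a): bitmap=F........ | a=[0]

bitmap = F........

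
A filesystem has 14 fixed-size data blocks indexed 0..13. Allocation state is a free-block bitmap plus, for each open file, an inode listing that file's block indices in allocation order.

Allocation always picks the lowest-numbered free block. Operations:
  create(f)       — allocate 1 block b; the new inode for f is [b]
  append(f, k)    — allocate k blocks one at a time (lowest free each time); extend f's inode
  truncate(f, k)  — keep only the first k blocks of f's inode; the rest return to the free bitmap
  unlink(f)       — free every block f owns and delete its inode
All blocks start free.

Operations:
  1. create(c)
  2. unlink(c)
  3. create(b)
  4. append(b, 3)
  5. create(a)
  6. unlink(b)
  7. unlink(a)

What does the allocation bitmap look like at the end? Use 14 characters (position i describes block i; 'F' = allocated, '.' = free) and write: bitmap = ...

  1. create(c)  ⇒  F.............  {c→[0]}
  2. unlink(c)  ⇒  ..............  {}
  3. create(b)  ⇒  F.............  {b→[0]}
  4. append(b, 3)  ⇒  FFFF..........  {b→[0, 1, 2, 3]}
  5. create(a)  ⇒  FFFFF.........  {a→[4]; b→[0, 1, 2, 3]}
  6. unlink(b)  ⇒  ....F.........  {a→[4]}
  7. unlink(a)  ⇒  ..............  {}

bitmap = ..............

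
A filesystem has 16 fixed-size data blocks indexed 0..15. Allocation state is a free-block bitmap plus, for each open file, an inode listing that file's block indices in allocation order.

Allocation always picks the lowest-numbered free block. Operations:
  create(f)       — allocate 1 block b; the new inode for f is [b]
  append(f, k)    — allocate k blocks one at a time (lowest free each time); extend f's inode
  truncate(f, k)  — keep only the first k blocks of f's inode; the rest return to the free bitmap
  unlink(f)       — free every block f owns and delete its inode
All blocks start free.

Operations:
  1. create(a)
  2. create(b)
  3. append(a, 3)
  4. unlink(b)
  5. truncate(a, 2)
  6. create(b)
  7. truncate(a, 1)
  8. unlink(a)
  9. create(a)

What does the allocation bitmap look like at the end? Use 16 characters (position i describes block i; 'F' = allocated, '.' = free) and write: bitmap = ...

create(a): bitmap=F............... | a=[0]
create(b): bitmap=FF.............. | a=[0] b=[1]
append(a, 3): bitmap=FFFFF........... | a=[0, 2, 3, 4] b=[1]
unlink(b): bitmap=F.FFF........... | a=[0, 2, 3, 4]
truncate(a, 2): bitmap=F.F............. | a=[0, 2]
create(b): bitmap=FFF............. | a=[0, 2] b=[1]
truncate(a, 1): bitmap=FF.............. | a=[0] b=[1]
unlink(a): bitmap=.F.............. | b=[1]
create(a): bitmap=FF.............. | a=[0] b=[1]

bitmap = FF..............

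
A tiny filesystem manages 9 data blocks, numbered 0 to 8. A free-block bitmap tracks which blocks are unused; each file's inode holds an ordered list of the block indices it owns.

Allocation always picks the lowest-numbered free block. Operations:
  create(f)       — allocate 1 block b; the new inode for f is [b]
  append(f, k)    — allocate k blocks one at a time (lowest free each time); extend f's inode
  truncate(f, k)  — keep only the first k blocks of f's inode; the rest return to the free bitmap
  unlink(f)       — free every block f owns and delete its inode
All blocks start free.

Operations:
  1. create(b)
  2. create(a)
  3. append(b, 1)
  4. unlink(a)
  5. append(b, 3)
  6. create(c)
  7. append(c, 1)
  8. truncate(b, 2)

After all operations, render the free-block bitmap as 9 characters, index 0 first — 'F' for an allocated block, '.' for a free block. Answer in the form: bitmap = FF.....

  1. create(b)  ⇒  F........  {b→[0]}
  2. create(a)  ⇒  FF.......  {a→[1]; b→[0]}
  3. append(b, 1)  ⇒  FFF......  {a→[1]; b→[0, 2]}
  4. unlink(a)  ⇒  F.F......  {b→[0, 2]}
  5. append(b, 3)  ⇒  FFFFF....  {b→[0, 2, 1, 3, 4]}
  6. create(c)  ⇒  FFFFFF...  {b→[0, 2, 1, 3, 4]; c→[5]}
  7. append(c, 1)  ⇒  FFFFFFF..  {b→[0, 2, 1, 3, 4]; c→[5, 6]}
  8. truncate(b, 2)  ⇒  F.F..FF..  {b→[0, 2]; c→[5, 6]}

bitmap = F.F..FF..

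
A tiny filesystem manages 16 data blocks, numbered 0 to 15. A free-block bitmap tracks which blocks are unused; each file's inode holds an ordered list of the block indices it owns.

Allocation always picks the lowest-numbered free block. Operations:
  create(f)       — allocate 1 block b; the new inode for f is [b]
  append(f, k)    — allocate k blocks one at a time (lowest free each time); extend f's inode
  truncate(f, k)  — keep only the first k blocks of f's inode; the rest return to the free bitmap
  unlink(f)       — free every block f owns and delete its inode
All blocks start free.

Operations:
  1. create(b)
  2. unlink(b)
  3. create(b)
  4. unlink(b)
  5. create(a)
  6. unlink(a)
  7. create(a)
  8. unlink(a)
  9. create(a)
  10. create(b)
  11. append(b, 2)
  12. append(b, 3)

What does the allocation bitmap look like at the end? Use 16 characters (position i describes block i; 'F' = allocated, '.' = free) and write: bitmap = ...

  1. create(b)  ⇒  F...............  {b→[0]}
  2. unlink(b)  ⇒  ................  {}
  3. create(b)  ⇒  F...............  {b→[0]}
  4. unlink(b)  ⇒  ................  {}
  5. create(a)  ⇒  F...............  {a→[0]}
  6. unlink(a)  ⇒  ................  {}
  7. create(a)  ⇒  F...............  {a→[0]}
  8. unlink(a)  ⇒  ................  {}
  9. create(a)  ⇒  F...............  {a→[0]}
  10. create(b)  ⇒  FF..............  {a→[0]; b→[1]}
  11. append(b, 2)  ⇒  FFFF............  {a→[0]; b→[1, 2, 3]}
  12. append(b, 3)  ⇒  FFFFFFF.........  {a→[0]; b→[1, 2, 3, 4, 5, 6]}

bitmap = FFFFFFF.........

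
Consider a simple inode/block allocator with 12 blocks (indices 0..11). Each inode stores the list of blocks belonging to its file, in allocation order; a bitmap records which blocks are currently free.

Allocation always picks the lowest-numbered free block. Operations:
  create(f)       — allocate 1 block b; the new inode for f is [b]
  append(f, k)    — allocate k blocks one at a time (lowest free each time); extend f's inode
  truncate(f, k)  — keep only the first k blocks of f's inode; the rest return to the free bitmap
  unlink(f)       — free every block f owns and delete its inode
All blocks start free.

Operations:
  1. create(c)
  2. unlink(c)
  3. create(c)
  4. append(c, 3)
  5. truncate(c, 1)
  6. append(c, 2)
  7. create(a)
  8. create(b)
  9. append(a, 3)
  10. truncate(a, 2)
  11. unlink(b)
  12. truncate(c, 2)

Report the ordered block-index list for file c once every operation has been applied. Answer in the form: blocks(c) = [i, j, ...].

create(c): bitmap=F........... | c=[0]
unlink(c): bitmap=............ | 
create(c): bitmap=F........... | c=[0]
append(c, 3): bitmap=FFFF........ | c=[0, 1, 2, 3]
truncate(c, 1): bitmap=F........... | c=[0]
append(c, 2): bitmap=FFF......... | c=[0, 1, 2]
create(a): bitmap=FFFF........ | a=[3] c=[0, 1, 2]
create(b): bitmap=FFFFF....... | a=[3] b=[4] c=[0, 1, 2]
append(a, 3): bitmap=FFFFFFFF.... | a=[3, 5, 6, 7] b=[4] c=[0, 1, 2]
truncate(a, 2): bitmap=FFFFFF...... | a=[3, 5] b=[4] c=[0, 1, 2]
unlink(b): bitmap=FFFF.F...... | a=[3, 5] c=[0, 1, 2]
truncate(c, 2): bitmap=FF.F.F...... | a=[3, 5] c=[0, 1]

blocks(c) = [0, 1]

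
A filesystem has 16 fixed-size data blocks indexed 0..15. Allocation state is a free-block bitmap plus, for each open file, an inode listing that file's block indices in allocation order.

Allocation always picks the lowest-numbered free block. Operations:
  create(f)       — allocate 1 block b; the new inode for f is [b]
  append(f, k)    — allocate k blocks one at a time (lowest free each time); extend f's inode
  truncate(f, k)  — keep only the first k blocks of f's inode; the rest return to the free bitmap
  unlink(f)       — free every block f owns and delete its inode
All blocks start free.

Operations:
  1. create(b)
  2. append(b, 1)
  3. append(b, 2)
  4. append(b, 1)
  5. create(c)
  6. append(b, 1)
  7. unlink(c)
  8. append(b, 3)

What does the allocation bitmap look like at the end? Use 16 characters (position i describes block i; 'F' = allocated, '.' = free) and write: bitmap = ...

  1. create(b)  ⇒  F...............  {b→[0]}
  2. append(b, 1)  ⇒  FF..............  {b→[0, 1]}
  3. append(b, 2)  ⇒  FFFF............  {b→[0, 1, 2, 3]}
  4. append(b, 1)  ⇒  FFFFF...........  {b→[0, 1, 2, 3, 4]}
  5. create(c)  ⇒  FFFFFF..........  {b→[0, 1, 2, 3, 4]; c→[5]}
  6. append(b, 1)  ⇒  FFFFFFF.........  {b→[0, 1, 2, 3, 4, 6]; c→[5]}
  7. unlink(c)  ⇒  FFFFF.F.........  {b→[0, 1, 2, 3, 4, 6]}
  8. append(b, 3)  ⇒  FFFFFFFFF.......  {b→[0, 1, 2, 3, 4, 6, 5, 7, 8]}

bitmap = FFFFFFFFF.......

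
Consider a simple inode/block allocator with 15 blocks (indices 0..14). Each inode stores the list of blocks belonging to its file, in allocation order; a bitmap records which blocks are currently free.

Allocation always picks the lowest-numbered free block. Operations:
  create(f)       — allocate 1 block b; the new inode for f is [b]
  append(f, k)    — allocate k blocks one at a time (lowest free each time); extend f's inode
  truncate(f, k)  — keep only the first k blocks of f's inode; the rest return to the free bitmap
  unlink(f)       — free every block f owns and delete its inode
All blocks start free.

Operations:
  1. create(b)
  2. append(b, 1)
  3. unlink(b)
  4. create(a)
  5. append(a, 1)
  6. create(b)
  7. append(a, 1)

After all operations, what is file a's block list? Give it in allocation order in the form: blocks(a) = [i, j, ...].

  1. create(b)  ⇒  F..............  {b→[0]}
  2. append(b, 1)  ⇒  FF.............  {b→[0, 1]}
  3. unlink(b)  ⇒  ...............  {}
  4. create(a)  ⇒  F..............  {a→[0]}
  5. append(a, 1)  ⇒  FF.............  {a→[0, 1]}
  6. create(b)  ⇒  FFF............  {a→[0, 1]; b→[2]}
  7. append(a, 1)  ⇒  FFFF...........  {a→[0, 1, 3]; b→[2]}

blocks(a) = [0, 1, 3]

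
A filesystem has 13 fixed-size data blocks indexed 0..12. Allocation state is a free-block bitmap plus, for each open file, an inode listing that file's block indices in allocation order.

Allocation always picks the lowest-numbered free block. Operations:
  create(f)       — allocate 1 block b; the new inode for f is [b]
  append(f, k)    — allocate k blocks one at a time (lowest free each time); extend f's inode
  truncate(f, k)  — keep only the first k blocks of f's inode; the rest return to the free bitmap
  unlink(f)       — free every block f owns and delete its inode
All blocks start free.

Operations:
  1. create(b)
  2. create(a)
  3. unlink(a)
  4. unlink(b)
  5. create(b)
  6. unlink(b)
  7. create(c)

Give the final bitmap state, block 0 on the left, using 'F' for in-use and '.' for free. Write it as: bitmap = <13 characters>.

bitmap = F............

after create(b) → b:[0]  free=[F............]
after create(a) → a:[1], b:[0]  free=[FF...........]
after unlink(a) → b:[0]  free=[F............]
after unlink(b) →   free=[.............]
after create(b) → b:[0]  free=[F............]
after unlink(b) →   free=[.............]
after create(c) → c:[0]  free=[F............]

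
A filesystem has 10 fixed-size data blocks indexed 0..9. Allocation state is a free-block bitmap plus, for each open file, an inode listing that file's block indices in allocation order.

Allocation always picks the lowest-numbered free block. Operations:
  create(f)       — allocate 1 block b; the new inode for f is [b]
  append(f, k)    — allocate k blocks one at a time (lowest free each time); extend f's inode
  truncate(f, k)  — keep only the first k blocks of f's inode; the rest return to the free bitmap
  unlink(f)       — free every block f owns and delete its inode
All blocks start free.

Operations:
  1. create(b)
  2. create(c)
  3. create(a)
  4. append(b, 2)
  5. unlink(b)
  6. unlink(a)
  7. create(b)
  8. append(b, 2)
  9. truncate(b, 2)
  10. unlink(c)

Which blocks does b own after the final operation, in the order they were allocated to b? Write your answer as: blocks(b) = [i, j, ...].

create(b): bitmap=F......... | b=[0]
create(c): bitmap=FF........ | b=[0] c=[1]
create(a): bitmap=FFF....... | a=[2] b=[0] c=[1]
append(b, 2): bitmap=FFFFF..... | a=[2] b=[0, 3, 4] c=[1]
unlink(b): bitmap=.FF....... | a=[2] c=[1]
unlink(a): bitmap=.F........ | c=[1]
create(b): bitmap=FF........ | b=[0] c=[1]
append(b, 2): bitmap=FFFF...... | b=[0, 2, 3] c=[1]
truncate(b, 2): bitmap=FFF....... | b=[0, 2] c=[1]
unlink(c): bitmap=F.F....... | b=[0, 2]

blocks(b) = [0, 2]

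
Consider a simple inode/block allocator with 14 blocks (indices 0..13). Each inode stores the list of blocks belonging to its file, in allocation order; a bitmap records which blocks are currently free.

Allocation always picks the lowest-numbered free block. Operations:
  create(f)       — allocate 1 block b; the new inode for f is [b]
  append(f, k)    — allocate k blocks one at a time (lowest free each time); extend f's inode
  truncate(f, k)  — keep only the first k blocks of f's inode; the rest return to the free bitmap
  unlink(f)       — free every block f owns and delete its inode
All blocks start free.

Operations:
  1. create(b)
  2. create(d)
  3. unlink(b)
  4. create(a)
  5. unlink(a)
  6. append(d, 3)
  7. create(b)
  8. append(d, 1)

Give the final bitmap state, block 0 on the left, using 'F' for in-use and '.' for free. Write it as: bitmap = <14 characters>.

create(b): bitmap=F............. | b=[0]
create(d): bitmap=FF............ | b=[0] d=[1]
unlink(b): bitmap=.F............ | d=[1]
create(a): bitmap=FF............ | a=[0] d=[1]
unlink(a): bitmap=.F............ | d=[1]
append(d, 3): bitmap=FFFF.......... | d=[1, 0, 2, 3]
create(b): bitmap=FFFFF......... | b=[4] d=[1, 0, 2, 3]
append(d, 1): bitmap=FFFFFF........ | b=[4] d=[1, 0, 2, 3, 5]

bitmap = FFFFFF........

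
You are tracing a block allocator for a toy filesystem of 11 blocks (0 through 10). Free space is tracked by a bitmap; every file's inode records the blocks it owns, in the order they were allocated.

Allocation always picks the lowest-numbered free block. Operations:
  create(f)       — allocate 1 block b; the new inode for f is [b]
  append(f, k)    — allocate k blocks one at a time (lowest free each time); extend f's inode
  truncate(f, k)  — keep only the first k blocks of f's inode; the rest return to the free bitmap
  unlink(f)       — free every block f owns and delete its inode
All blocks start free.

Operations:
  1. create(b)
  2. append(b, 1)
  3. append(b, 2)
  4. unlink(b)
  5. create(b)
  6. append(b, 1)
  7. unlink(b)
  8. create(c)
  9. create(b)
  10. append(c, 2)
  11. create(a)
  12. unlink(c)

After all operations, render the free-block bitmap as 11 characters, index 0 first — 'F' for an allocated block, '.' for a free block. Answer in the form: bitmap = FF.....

after create(b) → b:[0]  free=[F..........]
after append(b, 1) → b:[0, 1]  free=[FF.........]
after append(b, 2) → b:[0, 1, 2, 3]  free=[FFFF.......]
after unlink(b) →   free=[...........]
after create(b) → b:[0]  free=[F..........]
after append(b, 1) → b:[0, 1]  free=[FF.........]
after unlink(b) →   free=[...........]
after create(c) → c:[0]  free=[F..........]
after create(b) → b:[1], c:[0]  free=[FF.........]
after append(c, 2) → b:[1], c:[0, 2, 3]  free=[FFFF.......]
after create(a) → a:[4], b:[1], c:[0, 2, 3]  free=[FFFFF......]
after unlink(c) → a:[4], b:[1]  free=[.F..F......]

bitmap = .F..F......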